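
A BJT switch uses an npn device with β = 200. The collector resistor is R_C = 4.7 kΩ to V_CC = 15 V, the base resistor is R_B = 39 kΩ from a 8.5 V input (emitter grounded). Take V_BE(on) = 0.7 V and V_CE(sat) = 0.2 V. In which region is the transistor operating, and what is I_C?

Assume active: I_B = (8.5 − 0.7)/39 = 0.2 mA, giving I_C = β·I_B = 40 mA.
But then V_CE = 15 − 40×4.7 = -173 V < V_CE(sat) = 0.2 V — impossible in the active region.
So the transistor is saturated. With V_CE = 0.2 V, I_C = (V_CC − 0.2)/R_C = 14.8/4.7 = 3.15 mA.
Check: β·I_B = 40 mA > I_C = 3.15 mA, confirming saturation.

saturation; I_C ≈ 3.1 mA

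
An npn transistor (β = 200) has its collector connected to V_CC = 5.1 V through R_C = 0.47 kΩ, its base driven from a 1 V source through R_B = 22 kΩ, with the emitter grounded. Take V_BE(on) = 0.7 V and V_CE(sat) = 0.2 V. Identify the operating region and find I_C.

active; I_C ≈ 2.7 mA

Assume active. Base-emitter loop: I_B = (V_BB − V_BE)/R_B = (1 − 0.7)/22 = 0.0136 mA.
I_C = β·I_B = 200×0.0136 = 2.73 mA.
V_CE = V_CC − I_C·R_C = 5.1 − 2.73×0.47 = 3.82 V > V_CE(sat), so the active-region assumption holds.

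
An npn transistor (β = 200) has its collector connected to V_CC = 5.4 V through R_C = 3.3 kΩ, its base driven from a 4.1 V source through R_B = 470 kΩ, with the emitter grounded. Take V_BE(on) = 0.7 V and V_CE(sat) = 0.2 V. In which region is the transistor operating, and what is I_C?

Assume active. Base-emitter loop: I_B = (V_BB − V_BE)/R_B = (4.1 − 0.7)/470 = 0.00723 mA.
I_C = β·I_B = 200×0.00723 = 1.45 mA.
V_CE = V_CC − I_C·R_C = 5.4 − 1.45×3.3 = 0.626 V > V_CE(sat), so the active-region assumption holds.

active; I_C ≈ 1.4 mA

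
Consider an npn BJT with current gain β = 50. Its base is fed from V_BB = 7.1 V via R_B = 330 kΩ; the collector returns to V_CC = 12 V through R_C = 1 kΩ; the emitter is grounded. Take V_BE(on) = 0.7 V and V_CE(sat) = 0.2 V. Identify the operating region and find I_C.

Assume active. Base-emitter loop: I_B = (V_BB − V_BE)/R_B = (7.1 − 0.7)/330 = 0.0194 mA.
I_C = β·I_B = 50×0.0194 = 0.97 mA.
V_CE = V_CC − I_C·R_C = 12 − 0.97×1 = 11 V > V_CE(sat), so the active-region assumption holds.

active; I_C ≈ 0.97 mA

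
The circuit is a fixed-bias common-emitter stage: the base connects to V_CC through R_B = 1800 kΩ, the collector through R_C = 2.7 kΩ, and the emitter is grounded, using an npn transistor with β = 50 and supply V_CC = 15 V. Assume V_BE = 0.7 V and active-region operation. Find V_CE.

Base loop: V_CC = I_B·R_B + V_BE, so I_B = (15 − 0.7)/1800 kΩ = 0.00794 mA.
In the active region I_C = β·I_B = 50 × 0.00794 = 0.397 mA.
Collector loop: V_CE = V_CC − I_C·R_C = 15 − 0.397×2.7 = 13.9 V.
Since V_CE = 13.9 V > V_CE(sat) ≈ 0.2 V, the transistor is in the active region as assumed.

V_CE ≈ 14 V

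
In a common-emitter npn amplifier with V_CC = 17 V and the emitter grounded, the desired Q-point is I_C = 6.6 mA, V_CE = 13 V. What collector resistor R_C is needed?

R_C ≈ 0.61 kΩ

Collector loop: V_CC = I_C·R_C + V_CE.
R_C = (V_CC − V_CE)/I_C = (17 − 13)/6.6 = 0.606 kΩ.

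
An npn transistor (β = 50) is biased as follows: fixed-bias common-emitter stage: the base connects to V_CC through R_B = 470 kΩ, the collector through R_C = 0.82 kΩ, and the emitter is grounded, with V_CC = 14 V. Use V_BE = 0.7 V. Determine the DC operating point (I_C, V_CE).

I_C ≈ 1.4 mA, V_CE ≈ 13 V

Base loop: V_CC = I_B·R_B + V_BE, so I_B = (14 − 0.7)/470 kΩ = 0.0283 mA.
In the active region I_C = β·I_B = 50 × 0.0283 = 1.41 mA.
Collector loop: V_CE = V_CC − I_C·R_C = 14 − 1.41×0.82 = 12.8 V.
Since V_CE = 12.8 V > V_CE(sat) ≈ 0.2 V, the transistor is in the active region as assumed.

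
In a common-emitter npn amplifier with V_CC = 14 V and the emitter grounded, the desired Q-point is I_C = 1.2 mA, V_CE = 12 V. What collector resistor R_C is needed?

R_C ≈ 1.7 kΩ

Collector loop: V_CC = I_C·R_C + V_CE.
R_C = (V_CC − V_CE)/I_C = (14 − 12)/1.2 = 1.67 kΩ.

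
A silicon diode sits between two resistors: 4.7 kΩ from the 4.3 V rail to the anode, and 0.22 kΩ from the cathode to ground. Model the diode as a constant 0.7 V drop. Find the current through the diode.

I ≈ 0.73 mA

The two resistors are in series with the diode, so KVL gives 4.3 = I·4.7 + 0.7 + I·0.22.
I = (4.3 − 0.7) / (4.7 + 0.22) kΩ = 3.6 / 4.92 = 0.732 mA.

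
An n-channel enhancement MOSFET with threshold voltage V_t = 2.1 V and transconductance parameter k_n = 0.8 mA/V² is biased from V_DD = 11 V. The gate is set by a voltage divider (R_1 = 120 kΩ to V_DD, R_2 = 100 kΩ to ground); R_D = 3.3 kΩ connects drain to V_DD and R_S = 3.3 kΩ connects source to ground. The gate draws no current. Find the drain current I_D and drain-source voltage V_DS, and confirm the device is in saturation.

I_D ≈ 0.53 mA, V_DS ≈ 7.5 V

V_G = V_DD·R_2/(R_1+R_2) = 11×100/220 = 5 V.
Assume saturation: I_D = (k_n/2)(V_GS − V_t)² with V_GS = V_G − I_D·R_S = 5 − 3.3·I_D.
Substituting gives 4.36·I_D² − 8.66·I_D + 3.36 = 0, with roots I_D = 0.53 or 1.46 mA.
The root I_D = 1.46 mA gives V_GS = 0.191 V ≤ V_t, so take I_D = 0.53 mA.
Then V_GS = 3.25 V and V_DS = V_DD − I_D(R_D+R_S) = 11 − 0.53×6.6 = 7.5 V.
Saturation requires V_DS ≥ V_GS − V_t = 1.15 V; 7.5 ≥ 1.15 ✓.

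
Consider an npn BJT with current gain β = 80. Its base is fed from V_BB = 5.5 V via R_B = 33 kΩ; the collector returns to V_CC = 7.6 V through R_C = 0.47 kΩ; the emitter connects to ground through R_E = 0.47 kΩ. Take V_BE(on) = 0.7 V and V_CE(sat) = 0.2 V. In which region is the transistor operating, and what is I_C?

active; I_C ≈ 5.4 mA

Assume active. Base-emitter loop: I_B = (V_BB − V_BE)/(R_B + (β+1)R_E) = (5.5 − 0.7)/(33 + 81×0.47) = 0.0675 mA.
I_C = β·I_B = 80×0.0675 = 5.4 mA.
V_CE = V_CC − I_C·R_C − I_E·R_E = 7.6 − 5.4×0.47 − 5.47×0.47 = 2.49 V > V_CE(sat), so the active-region assumption holds.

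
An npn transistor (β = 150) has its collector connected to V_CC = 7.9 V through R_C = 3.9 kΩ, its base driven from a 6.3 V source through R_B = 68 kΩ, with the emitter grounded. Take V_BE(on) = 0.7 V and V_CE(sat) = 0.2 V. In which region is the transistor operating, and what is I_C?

saturation; I_C ≈ 2 mA

Assume active: I_B = (6.3 − 0.7)/68 = 0.0824 mA, giving I_C = β·I_B = 12.4 mA.
But then V_CE = 7.9 − 12.4×3.9 = -40.3 V < V_CE(sat) = 0.2 V — impossible in the active region.
So the transistor is saturated. With V_CE = 0.2 V, I_C = (V_CC − 0.2)/R_C = 7.7/3.9 = 1.97 mA.
Check: β·I_B = 12.4 mA > I_C = 1.97 mA, confirming saturation.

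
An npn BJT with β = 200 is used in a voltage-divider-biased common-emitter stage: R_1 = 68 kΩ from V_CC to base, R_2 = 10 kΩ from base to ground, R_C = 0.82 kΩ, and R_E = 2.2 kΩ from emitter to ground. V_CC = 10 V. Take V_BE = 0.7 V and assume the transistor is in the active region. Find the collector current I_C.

Thevenize the base divider: V_Th = V_CC·R_2/(R_1+R_2) = 10×10/78 = 1.28 V, R_Th = R_1‖R_2 = 8.72 kΩ.
Base-emitter loop: V_Th = I_B·R_Th + V_BE + (β+1)I_B·R_E, so I_B = (1.28 − 0.7) / (8.72 + 201×2.2) = 0.00129 mA.
I_C = β·I_B = 200×0.00129 = 0.258 mA, and I_E = (β+1)I_B = 0.259 mA.
V_CE = V_CC − I_C·R_C − I_E·R_E = 10 − 0.258×0.82 − 0.259×2.2 = 9.22 V.
V_CE = 9.22 V > 0.2 V confirms active-region operation.

I_C ≈ 0.26 mA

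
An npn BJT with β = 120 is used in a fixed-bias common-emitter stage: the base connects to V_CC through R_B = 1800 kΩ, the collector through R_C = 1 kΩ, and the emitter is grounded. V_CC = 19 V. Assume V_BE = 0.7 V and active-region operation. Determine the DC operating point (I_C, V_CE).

Base loop: V_CC = I_B·R_B + V_BE, so I_B = (19 − 0.7)/1800 kΩ = 0.0102 mA.
In the active region I_C = β·I_B = 120 × 0.0102 = 1.22 mA.
Collector loop: V_CE = V_CC − I_C·R_C = 19 − 1.22×1 = 17.8 V.
Since V_CE = 17.8 V > V_CE(sat) ≈ 0.2 V, the transistor is in the active region as assumed.

I_C ≈ 1.2 mA, V_CE ≈ 18 V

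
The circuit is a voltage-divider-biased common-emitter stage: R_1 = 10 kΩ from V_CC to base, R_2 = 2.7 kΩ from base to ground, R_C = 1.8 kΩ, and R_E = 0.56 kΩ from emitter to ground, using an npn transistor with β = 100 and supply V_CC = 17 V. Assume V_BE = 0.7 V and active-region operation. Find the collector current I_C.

Thevenize the base divider: V_Th = V_CC·R_2/(R_1+R_2) = 17×2.7/12.7 = 3.61 V, R_Th = R_1‖R_2 = 2.13 kΩ.
Base-emitter loop: V_Th = I_B·R_Th + V_BE + (β+1)I_B·R_E, so I_B = (3.61 − 0.7) / (2.13 + 101×0.56) = 0.0497 mA.
I_C = β·I_B = 100×0.0497 = 4.97 mA, and I_E = (β+1)I_B = 5.02 mA.
V_CE = V_CC − I_C·R_C − I_E·R_E = 17 − 4.97×1.8 − 5.02×0.56 = 5.25 V.
V_CE = 5.25 V > 0.2 V confirms active-region operation.

I_C ≈ 5 mA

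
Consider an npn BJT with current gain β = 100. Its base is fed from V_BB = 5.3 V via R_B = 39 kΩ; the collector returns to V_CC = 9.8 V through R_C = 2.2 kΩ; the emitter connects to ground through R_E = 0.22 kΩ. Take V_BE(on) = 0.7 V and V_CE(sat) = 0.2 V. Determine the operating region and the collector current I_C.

Assume active: I_B = (5.3 − 0.7)/(39 + 101×0.22) = 0.0751 mA, I_C = β·I_B = 7.51 mA.
Then V_CE = 9.8 − 7.51×2.2 − 7.59×0.22 = -8.4 V < 0.2 V — the active assumption fails.
Re-solve with V_CE = 0.2 V. KCL at the emitter: V_E/R_E = (V_BB−0.7−V_E)/R_B + (V_CC−0.2−V_E)/R_C, giving V_E = 0.892 V.
I_C = (V_CC − 0.2 − V_E)/R_C = (9.6 − 0.892)/2.2 = 3.96 mA.
Check: I_B = (4.6 − 0.892)/39 = 0.0951 mA, and β·I_B = 9.51 mA > I_C, confirming saturation.

saturation; I_C ≈ 4 mA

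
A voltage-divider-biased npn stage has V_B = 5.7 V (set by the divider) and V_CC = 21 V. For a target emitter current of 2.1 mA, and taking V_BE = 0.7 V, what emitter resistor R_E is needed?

R_E ≈ 2.4 kΩ

V_E = V_B − V_BE = 5.7 − 0.7 = 5 V.
R_E = V_E / I_E = 5 / 2.1 = 2.38 kΩ.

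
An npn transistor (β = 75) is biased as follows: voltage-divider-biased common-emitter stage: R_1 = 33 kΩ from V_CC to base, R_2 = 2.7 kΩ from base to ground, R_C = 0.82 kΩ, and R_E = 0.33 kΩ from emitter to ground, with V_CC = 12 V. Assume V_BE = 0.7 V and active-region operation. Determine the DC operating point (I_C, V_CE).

Thevenize the base divider: V_Th = V_CC·R_2/(R_1+R_2) = 12×2.7/35.7 = 0.908 V, R_Th = R_1‖R_2 = 2.5 kΩ.
Base-emitter loop: V_Th = I_B·R_Th + V_BE + (β+1)I_B·R_E, so I_B = (0.908 − 0.7) / (2.5 + 76×0.33) = 0.00753 mA.
I_C = β·I_B = 75×0.00753 = 0.565 mA, and I_E = (β+1)I_B = 0.572 mA.
V_CE = V_CC − I_C·R_C − I_E·R_E = 12 − 0.565×0.82 − 0.572×0.33 = 11.3 V.
V_CE = 11.3 V > 0.2 V confirms active-region operation.

I_C ≈ 0.56 mA, V_CE ≈ 11 V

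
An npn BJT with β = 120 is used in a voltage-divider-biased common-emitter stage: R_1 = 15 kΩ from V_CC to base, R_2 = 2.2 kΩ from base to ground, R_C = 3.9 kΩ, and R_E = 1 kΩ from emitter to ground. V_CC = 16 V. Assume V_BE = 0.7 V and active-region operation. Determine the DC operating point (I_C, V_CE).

I_C ≈ 1.3 mA, V_CE ≈ 9.5 V

Thevenize the base divider: V_Th = V_CC·R_2/(R_1+R_2) = 16×2.2/17.2 = 2.05 V, R_Th = R_1‖R_2 = 1.92 kΩ.
Base-emitter loop: V_Th = I_B·R_Th + V_BE + (β+1)I_B·R_E, so I_B = (2.05 − 0.7) / (1.92 + 121×1) = 0.011 mA.
I_C = β·I_B = 120×0.011 = 1.31 mA, and I_E = (β+1)I_B = 1.33 mA.
V_CE = V_CC − I_C·R_C − I_E·R_E = 16 − 1.31×3.9 − 1.33×1 = 9.55 V.
V_CE = 9.55 V > 0.2 V confirms active-region operation.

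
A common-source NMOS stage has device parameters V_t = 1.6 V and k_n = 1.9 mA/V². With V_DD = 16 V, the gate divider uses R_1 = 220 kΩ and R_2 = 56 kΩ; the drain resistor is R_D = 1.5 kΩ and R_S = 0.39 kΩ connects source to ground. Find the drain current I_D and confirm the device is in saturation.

I_D ≈ 1.3 mA

V_G = V_DD·R_2/(R_1+R_2) = 16×56/276 = 3.25 V.
Assume saturation: I_D = (k_n/2)(V_GS − V_t)² with V_GS = V_G − I_D·R_S = 3.25 − 0.39·I_D.
Substituting gives 0.144·I_D² − 2.22·I_D + 2.58 = 0, with roots I_D = 1.26 or 14.1 mA.
The root I_D = 14.1 mA gives V_GS = -2.25 V ≤ V_t, so take I_D = 1.26 mA.
Then V_GS = 2.75 V and V_DS = V_DD − I_D(R_D+R_S) = 16 − 1.26×1.89 = 13.6 V.
Saturation requires V_DS ≥ V_GS − V_t = 1.15 V; 13.6 ≥ 1.15 ✓.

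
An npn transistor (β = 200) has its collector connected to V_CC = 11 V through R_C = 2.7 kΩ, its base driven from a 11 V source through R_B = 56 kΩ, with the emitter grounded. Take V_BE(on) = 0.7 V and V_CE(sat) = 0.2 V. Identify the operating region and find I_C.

saturation; I_C ≈ 4 mA

Assume active: I_B = (11 − 0.7)/56 = 0.184 mA, giving I_C = β·I_B = 36.8 mA.
But then V_CE = 11 − 36.8×2.7 = -88.3 V < V_CE(sat) = 0.2 V — impossible in the active region.
So the transistor is saturated. With V_CE = 0.2 V, I_C = (V_CC − 0.2)/R_C = 10.8/2.7 = 4 mA.
Check: β·I_B = 36.8 mA > I_C = 4 mA, confirming saturation.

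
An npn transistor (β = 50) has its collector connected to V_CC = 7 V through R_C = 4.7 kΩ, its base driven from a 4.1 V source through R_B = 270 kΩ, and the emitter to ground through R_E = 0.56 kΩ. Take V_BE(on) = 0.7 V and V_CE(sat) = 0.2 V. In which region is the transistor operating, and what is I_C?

Assume active. Base-emitter loop: I_B = (V_BB − V_BE)/(R_B + (β+1)R_E) = (4.1 − 0.7)/(270 + 51×0.56) = 0.0114 mA.
I_C = β·I_B = 50×0.0114 = 0.569 mA.
V_CE = V_CC − I_C·R_C − I_E·R_E = 7 − 0.569×4.7 − 0.581×0.56 = 4 V > V_CE(sat), so the active-region assumption holds.

active; I_C ≈ 0.57 mA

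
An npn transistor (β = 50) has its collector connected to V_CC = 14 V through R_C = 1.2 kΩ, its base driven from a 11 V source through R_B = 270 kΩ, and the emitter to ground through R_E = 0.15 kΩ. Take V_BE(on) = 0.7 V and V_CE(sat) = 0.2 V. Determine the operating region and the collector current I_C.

active; I_C ≈ 1.9 mA

Assume active. Base-emitter loop: I_B = (V_BB − V_BE)/(R_B + (β+1)R_E) = (11 − 0.7)/(270 + 51×0.15) = 0.0371 mA.
I_C = β·I_B = 50×0.0371 = 1.85 mA.
V_CE = V_CC − I_C·R_C − I_E·R_E = 14 − 1.85×1.2 − 1.89×0.15 = 11.5 V > V_CE(sat), so the active-region assumption holds.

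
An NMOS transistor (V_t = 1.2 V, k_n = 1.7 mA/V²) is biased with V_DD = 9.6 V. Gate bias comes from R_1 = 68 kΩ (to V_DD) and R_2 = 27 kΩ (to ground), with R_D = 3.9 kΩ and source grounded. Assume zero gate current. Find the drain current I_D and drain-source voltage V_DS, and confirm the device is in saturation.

I_D ≈ 2 mA, V_DS ≈ 1.9 V

V_G = V_DD·R_2/(R_1+R_2) = 9.6×27/95 = 2.73 V. With the source grounded, V_GS = V_G = 2.73 V.
Assume saturation: I_D = (k_n/2)(V_GS − V_t)² = (1.7/2)×(2.73 − 1.2)² = 0.85×1.53² = 1.99 mA.
V_DS = V_DD − I_D·R_D = 9.6 − 1.99×3.9 = 1.86 V.
Saturation requires V_DS ≥ V_GS − V_t = 1.53 V; 1.86 ≥ 1.53 ✓.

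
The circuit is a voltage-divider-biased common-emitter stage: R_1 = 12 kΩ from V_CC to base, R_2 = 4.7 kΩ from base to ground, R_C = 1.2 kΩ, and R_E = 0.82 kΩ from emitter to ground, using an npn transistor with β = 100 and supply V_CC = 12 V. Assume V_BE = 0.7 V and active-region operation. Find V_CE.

Thevenize the base divider: V_Th = V_CC·R_2/(R_1+R_2) = 12×4.7/16.7 = 3.38 V, R_Th = R_1‖R_2 = 3.38 kΩ.
Base-emitter loop: V_Th = I_B·R_Th + V_BE + (β+1)I_B·R_E, so I_B = (3.38 − 0.7) / (3.38 + 101×0.82) = 0.0311 mA.
I_C = β·I_B = 100×0.0311 = 3.11 mA, and I_E = (β+1)I_B = 3.14 mA.
V_CE = V_CC − I_C·R_C − I_E·R_E = 12 − 3.11×1.2 − 3.14×0.82 = 5.7 V.
V_CE = 5.7 V > 0.2 V confirms active-region operation.

V_CE ≈ 5.7 V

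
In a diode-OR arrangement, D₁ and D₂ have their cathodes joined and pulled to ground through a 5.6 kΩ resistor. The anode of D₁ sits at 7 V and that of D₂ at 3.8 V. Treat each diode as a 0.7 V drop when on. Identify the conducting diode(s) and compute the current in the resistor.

Only D₁ conducts; I_R ≈ 1.1 mA

Assume both conduct. Then node N would need to be at both 7−0.7 = 6.3 V and 3.8−0.7 = 3.1 V, which is impossible.
Assume only D₁ conducts: V_N = 7 − 0.7 = 6.3 V, so I_R = 6.3/5.6 = 1.12 mA.
Check D₂: its anode-to-cathode voltage is 3.8 − 6.3 = -2.5 V < 0.7 V, so it is off. The assumption is consistent.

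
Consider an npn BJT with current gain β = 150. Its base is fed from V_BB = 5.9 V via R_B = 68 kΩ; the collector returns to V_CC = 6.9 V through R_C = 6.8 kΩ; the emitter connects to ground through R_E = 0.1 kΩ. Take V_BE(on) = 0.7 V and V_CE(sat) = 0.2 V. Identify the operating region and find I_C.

Assume active: I_B = (5.9 − 0.7)/(68 + 151×0.1) = 0.0626 mA, I_C = β·I_B = 9.39 mA.
Then V_CE = 6.9 − 9.39×6.8 − 9.45×0.1 = -57.9 V < 0.2 V — the active assumption fails.
Re-solve with V_CE = 0.2 V. KCL at the emitter: V_E/R_E = (V_BB−0.7−V_E)/R_B + (V_CC−0.2−V_E)/R_C, giving V_E = 0.104 V.
I_C = (V_CC − 0.2 − V_E)/R_C = (6.7 − 0.104)/6.8 = 0.97 mA.
Check: I_B = (5.2 − 0.104)/68 = 0.0749 mA, and β·I_B = 11.2 mA > I_C, confirming saturation.

saturation; I_C ≈ 0.97 mA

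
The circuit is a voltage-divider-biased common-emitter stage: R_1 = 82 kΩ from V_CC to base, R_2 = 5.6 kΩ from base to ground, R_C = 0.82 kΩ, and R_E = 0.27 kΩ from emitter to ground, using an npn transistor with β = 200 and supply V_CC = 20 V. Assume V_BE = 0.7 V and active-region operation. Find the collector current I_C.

Thevenize the base divider: V_Th = V_CC·R_2/(R_1+R_2) = 20×5.6/87.6 = 1.28 V, R_Th = R_1‖R_2 = 5.24 kΩ.
Base-emitter loop: V_Th = I_B·R_Th + V_BE + (β+1)I_B·R_E, so I_B = (1.28 − 0.7) / (5.24 + 201×0.27) = 0.00972 mA.
I_C = β·I_B = 200×0.00972 = 1.94 mA, and I_E = (β+1)I_B = 1.95 mA.
V_CE = V_CC − I_C·R_C − I_E·R_E = 20 − 1.94×0.82 − 1.95×0.27 = 17.9 V.
V_CE = 17.9 V > 0.2 V confirms active-region operation.

I_C ≈ 1.9 mA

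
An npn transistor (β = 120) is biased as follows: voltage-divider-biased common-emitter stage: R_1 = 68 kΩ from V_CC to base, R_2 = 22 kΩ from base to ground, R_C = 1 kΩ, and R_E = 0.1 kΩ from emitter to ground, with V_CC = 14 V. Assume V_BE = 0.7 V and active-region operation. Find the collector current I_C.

I_C ≈ 11 mA

Thevenize the base divider: V_Th = V_CC·R_2/(R_1+R_2) = 14×22/90 = 3.42 V, R_Th = R_1‖R_2 = 16.6 kΩ.
Base-emitter loop: V_Th = I_B·R_Th + V_BE + (β+1)I_B·R_E, so I_B = (3.42 − 0.7) / (16.6 + 121×0.1) = 0.0948 mA.
I_C = β·I_B = 120×0.0948 = 11.4 mA, and I_E = (β+1)I_B = 11.5 mA.
V_CE = V_CC − I_C·R_C − I_E·R_E = 14 − 11.4×1 − 11.5×0.1 = 1.48 V.
V_CE = 1.48 V > 0.2 V confirms active-region operation.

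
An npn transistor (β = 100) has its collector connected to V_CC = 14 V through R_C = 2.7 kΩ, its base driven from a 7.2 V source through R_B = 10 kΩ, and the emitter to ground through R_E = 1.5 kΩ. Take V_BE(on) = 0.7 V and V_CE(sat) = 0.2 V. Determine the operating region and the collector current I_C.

Assume active: I_B = (7.2 − 0.7)/(10 + 101×1.5) = 0.0402 mA, I_C = β·I_B = 4.02 mA.
Then V_CE = 14 − 4.02×2.7 − 4.07×1.5 = -2.96 V < 0.2 V — the active assumption fails.
Re-solve with V_CE = 0.2 V. KCL at the emitter: V_E/R_E = (V_BB−0.7−V_E)/R_B + (V_CC−0.2−V_E)/R_C, giving V_E = 5.07 V.
I_C = (V_CC − 0.2 − V_E)/R_C = (13.8 − 5.07)/2.7 = 3.23 mA.
Check: I_B = (6.5 − 5.07)/10 = 0.143 mA, and β·I_B = 14.3 mA > I_C, confirming saturation.

saturation; I_C ≈ 3.2 mA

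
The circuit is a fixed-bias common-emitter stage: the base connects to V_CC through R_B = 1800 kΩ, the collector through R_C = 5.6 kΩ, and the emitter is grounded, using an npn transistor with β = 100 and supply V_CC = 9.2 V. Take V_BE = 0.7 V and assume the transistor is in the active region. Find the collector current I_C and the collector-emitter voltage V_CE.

Base loop: V_CC = I_B·R_B + V_BE, so I_B = (9.2 − 0.7)/1800 kΩ = 0.00472 mA.
In the active region I_C = β·I_B = 100 × 0.00472 = 0.472 mA.
Collector loop: V_CE = V_CC − I_C·R_C = 9.2 − 0.472×5.6 = 6.56 V.
Since V_CE = 6.56 V > V_CE(sat) ≈ 0.2 V, the transistor is in the active region as assumed.

I_C ≈ 0.47 mA, V_CE ≈ 6.6 V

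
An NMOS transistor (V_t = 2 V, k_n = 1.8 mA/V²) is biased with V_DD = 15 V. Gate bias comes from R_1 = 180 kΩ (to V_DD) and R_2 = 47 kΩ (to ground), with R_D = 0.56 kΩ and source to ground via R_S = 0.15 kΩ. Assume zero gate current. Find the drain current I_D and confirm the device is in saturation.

V_G = V_DD·R_2/(R_1+R_2) = 15×47/227 = 3.11 V.
Assume saturation: I_D = (k_n/2)(V_GS − V_t)² with V_GS = V_G − I_D·R_S = 3.11 − 0.15·I_D.
Substituting gives 0.0203·I_D² − 1.3·I_D + 1.1 = 0, with roots I_D = 0.859 or 63.3 mA.
The root I_D = 63.3 mA gives V_GS = -6.38 V ≤ V_t, so take I_D = 0.859 mA.
Then V_GS = 2.98 V and V_DS = V_DD − I_D(R_D+R_S) = 15 − 0.859×0.71 = 14.4 V.
Saturation requires V_DS ≥ V_GS − V_t = 0.977 V; 14.4 ≥ 0.977 ✓.

I_D ≈ 0.86 mA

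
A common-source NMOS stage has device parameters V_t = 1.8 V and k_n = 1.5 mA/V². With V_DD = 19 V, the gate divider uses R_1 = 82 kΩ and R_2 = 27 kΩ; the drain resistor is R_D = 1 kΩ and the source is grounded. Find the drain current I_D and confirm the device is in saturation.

V_G = V_DD·R_2/(R_1+R_2) = 19×27/109 = 4.71 V. With the source grounded, V_GS = V_G = 4.71 V.
Assume saturation: I_D = (k_n/2)(V_GS − V_t)² = (1.5/2)×(4.71 − 1.8)² = 0.75×2.91² = 6.34 mA.
V_DS = V_DD − I_D·R_D = 19 − 6.34×1 = 12.7 V.
Saturation requires V_DS ≥ V_GS − V_t = 2.91 V; 12.7 ≥ 2.91 ✓.

I_D ≈ 6.3 mA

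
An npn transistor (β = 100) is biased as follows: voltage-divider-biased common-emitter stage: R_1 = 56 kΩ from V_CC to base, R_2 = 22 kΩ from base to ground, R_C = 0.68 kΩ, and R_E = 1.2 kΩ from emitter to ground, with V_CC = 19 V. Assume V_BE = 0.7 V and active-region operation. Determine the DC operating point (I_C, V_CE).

Thevenize the base divider: V_Th = V_CC·R_2/(R_1+R_2) = 19×22/78 = 5.36 V, R_Th = R_1‖R_2 = 15.8 kΩ.
Base-emitter loop: V_Th = I_B·R_Th + V_BE + (β+1)I_B·R_E, so I_B = (5.36 − 0.7) / (15.8 + 101×1.2) = 0.034 mA.
I_C = β·I_B = 100×0.034 = 3.4 mA, and I_E = (β+1)I_B = 3.43 mA.
V_CE = V_CC − I_C·R_C − I_E·R_E = 19 − 3.4×0.68 − 3.43×1.2 = 12.6 V.
V_CE = 12.6 V > 0.2 V confirms active-region operation.

I_C ≈ 3.4 mA, V_CE ≈ 13 V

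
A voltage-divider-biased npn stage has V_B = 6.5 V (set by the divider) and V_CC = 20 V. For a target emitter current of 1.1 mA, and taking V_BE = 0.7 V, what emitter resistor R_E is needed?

R_E ≈ 5.3 kΩ

V_E = V_B − V_BE = 6.5 − 0.7 = 5.8 V.
R_E = V_E / I_E = 5.8 / 1.1 = 5.27 kΩ.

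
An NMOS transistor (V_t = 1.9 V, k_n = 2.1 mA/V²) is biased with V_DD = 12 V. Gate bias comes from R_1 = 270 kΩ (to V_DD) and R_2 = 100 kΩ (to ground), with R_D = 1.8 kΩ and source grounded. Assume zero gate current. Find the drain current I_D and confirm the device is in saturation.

I_D ≈ 1.9 mA

V_G = V_DD·R_2/(R_1+R_2) = 12×100/370 = 3.24 V. With the source grounded, V_GS = V_G = 3.24 V.
Assume saturation: I_D = (k_n/2)(V_GS − V_t)² = (2.1/2)×(3.24 − 1.9)² = 1.05×1.34² = 1.89 mA.
V_DS = V_DD − I_D·R_D = 12 − 1.89×1.8 = 8.59 V.
Saturation requires V_DS ≥ V_GS − V_t = 1.34 V; 8.59 ≥ 1.34 ✓.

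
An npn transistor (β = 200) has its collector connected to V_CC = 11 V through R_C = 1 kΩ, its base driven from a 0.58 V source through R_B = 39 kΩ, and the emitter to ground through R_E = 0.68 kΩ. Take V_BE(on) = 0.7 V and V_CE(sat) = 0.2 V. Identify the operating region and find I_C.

V_BB = 0.58 V ≤ V_BE(on) = 0.7 V, so the base-emitter junction is not forward biased.
The transistor is in cutoff: I_B = I_C = 0.

cutoff; I_C ≈ 0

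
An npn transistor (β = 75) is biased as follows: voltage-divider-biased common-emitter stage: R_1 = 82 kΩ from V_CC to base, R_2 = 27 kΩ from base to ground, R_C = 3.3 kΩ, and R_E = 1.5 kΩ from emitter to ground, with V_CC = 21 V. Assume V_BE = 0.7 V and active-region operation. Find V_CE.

V_CE ≈ 8.9 V

Thevenize the base divider: V_Th = V_CC·R_2/(R_1+R_2) = 21×27/109 = 5.2 V, R_Th = R_1‖R_2 = 20.3 kΩ.
Base-emitter loop: V_Th = I_B·R_Th + V_BE + (β+1)I_B·R_E, so I_B = (5.2 − 0.7) / (20.3 + 76×1.5) = 0.0335 mA.
I_C = β·I_B = 75×0.0335 = 2.51 mA, and I_E = (β+1)I_B = 2.55 mA.
V_CE = V_CC − I_C·R_C − I_E·R_E = 21 − 2.51×3.3 − 2.55×1.5 = 8.88 V.
V_CE = 8.88 V > 0.2 V confirms active-region operation.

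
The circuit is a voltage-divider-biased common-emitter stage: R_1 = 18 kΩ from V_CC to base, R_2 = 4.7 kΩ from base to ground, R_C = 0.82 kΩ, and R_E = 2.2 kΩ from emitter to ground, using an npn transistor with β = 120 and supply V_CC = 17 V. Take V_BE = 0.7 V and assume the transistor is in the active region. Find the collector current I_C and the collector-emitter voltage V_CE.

Thevenize the base divider: V_Th = V_CC·R_2/(R_1+R_2) = 17×4.7/22.7 = 3.52 V, R_Th = R_1‖R_2 = 3.73 kΩ.
Base-emitter loop: V_Th = I_B·R_Th + V_BE + (β+1)I_B·R_E, so I_B = (3.52 − 0.7) / (3.73 + 121×2.2) = 0.0104 mA.
I_C = β·I_B = 120×0.0104 = 1.25 mA, and I_E = (β+1)I_B = 1.26 mA.
V_CE = V_CC − I_C·R_C − I_E·R_E = 17 − 1.25×0.82 − 1.26×2.2 = 13.2 V.
V_CE = 13.2 V > 0.2 V confirms active-region operation.

I_C ≈ 1.3 mA, V_CE ≈ 13 V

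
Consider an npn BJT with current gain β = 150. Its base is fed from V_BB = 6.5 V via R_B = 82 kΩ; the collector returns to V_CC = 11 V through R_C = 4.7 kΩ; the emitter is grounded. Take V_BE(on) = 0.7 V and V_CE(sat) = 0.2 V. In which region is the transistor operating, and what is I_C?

Assume active: I_B = (6.5 − 0.7)/82 = 0.0707 mA, giving I_C = β·I_B = 10.6 mA.
But then V_CE = 11 − 10.6×4.7 = -38.9 V < V_CE(sat) = 0.2 V — impossible in the active region.
So the transistor is saturated. With V_CE = 0.2 V, I_C = (V_CC − 0.2)/R_C = 10.8/4.7 = 2.3 mA.
Check: β·I_B = 10.6 mA > I_C = 2.3 mA, confirming saturation.

saturation; I_C ≈ 2.3 mA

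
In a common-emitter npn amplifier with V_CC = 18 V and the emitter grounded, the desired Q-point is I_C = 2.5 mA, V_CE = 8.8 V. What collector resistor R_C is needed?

R_C ≈ 3.7 kΩ

Collector loop: V_CC = I_C·R_C + V_CE.
R_C = (V_CC − V_CE)/I_C = (18 − 8.8)/2.5 = 3.68 kΩ.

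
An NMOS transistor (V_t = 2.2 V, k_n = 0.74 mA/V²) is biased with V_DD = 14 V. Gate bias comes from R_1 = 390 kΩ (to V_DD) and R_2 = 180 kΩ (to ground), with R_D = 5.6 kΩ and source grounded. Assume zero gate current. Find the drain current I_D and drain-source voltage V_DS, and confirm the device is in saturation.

I_D ≈ 1.8 mA, V_DS ≈ 3.8 V

V_G = V_DD·R_2/(R_1+R_2) = 14×180/570 = 4.42 V. With the source grounded, V_GS = V_G = 4.42 V.
Assume saturation: I_D = (k_n/2)(V_GS − V_t)² = (0.74/2)×(4.42 − 2.2)² = 0.37×2.22² = 1.83 mA.
V_DS = V_DD − I_D·R_D = 14 − 1.83×5.6 = 3.78 V.
Saturation requires V_DS ≥ V_GS − V_t = 2.22 V; 3.78 ≥ 2.22 ✓.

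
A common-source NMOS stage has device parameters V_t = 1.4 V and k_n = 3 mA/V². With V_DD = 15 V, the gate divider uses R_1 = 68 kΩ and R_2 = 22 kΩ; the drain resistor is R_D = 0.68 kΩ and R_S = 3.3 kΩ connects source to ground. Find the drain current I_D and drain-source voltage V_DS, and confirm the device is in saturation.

I_D ≈ 0.51 mA, V_DS ≈ 13 V

V_G = V_DD·R_2/(R_1+R_2) = 15×22/90 = 3.67 V.
Assume saturation: I_D = (k_n/2)(V_GS − V_t)² with V_GS = V_G − I_D·R_S = 3.67 − 3.3·I_D.
Substituting gives 16.3·I_D² − 23.4·I_D + 7.71 = 0, with roots I_D = 0.51 or 0.925 mA.
The root I_D = 0.925 mA gives V_GS = 0.615 V ≤ V_t, so take I_D = 0.51 mA.
Then V_GS = 1.98 V and V_DS = V_DD − I_D(R_D+R_S) = 15 − 0.51×3.98 = 13 V.
Saturation requires V_DS ≥ V_GS − V_t = 0.583 V; 13 ≥ 0.583 ✓.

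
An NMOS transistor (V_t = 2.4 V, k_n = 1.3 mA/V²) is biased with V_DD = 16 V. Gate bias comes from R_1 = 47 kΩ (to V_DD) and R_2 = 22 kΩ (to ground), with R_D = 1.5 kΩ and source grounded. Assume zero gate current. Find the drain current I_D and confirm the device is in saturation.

I_D ≈ 4.7 mA

V_G = V_DD·R_2/(R_1+R_2) = 16×22/69 = 5.1 V. With the source grounded, V_GS = V_G = 5.1 V.
Assume saturation: I_D = (k_n/2)(V_GS − V_t)² = (1.3/2)×(5.1 − 2.4)² = 0.65×2.7² = 4.74 mA.
V_DS = V_DD − I_D·R_D = 16 − 4.74×1.5 = 8.88 V.
Saturation requires V_DS ≥ V_GS − V_t = 2.7 V; 8.88 ≥ 2.7 ✓.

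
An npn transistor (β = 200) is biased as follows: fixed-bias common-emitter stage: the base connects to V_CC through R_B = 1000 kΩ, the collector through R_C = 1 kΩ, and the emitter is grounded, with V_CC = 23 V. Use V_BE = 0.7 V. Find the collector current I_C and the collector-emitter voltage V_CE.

Base loop: V_CC = I_B·R_B + V_BE, so I_B = (23 − 0.7)/1000 kΩ = 0.0223 mA.
In the active region I_C = β·I_B = 200 × 0.0223 = 4.46 mA.
Collector loop: V_CE = V_CC − I_C·R_C = 23 − 4.46×1 = 18.5 V.
Since V_CE = 18.5 V > V_CE(sat) ≈ 0.2 V, the transistor is in the active region as assumed.

I_C ≈ 4.5 mA, V_CE ≈ 19 V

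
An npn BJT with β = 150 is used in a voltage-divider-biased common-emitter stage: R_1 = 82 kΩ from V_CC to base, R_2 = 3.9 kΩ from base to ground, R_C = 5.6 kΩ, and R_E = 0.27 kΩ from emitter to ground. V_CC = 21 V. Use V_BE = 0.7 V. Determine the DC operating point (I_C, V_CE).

I_C ≈ 0.85 mA, V_CE ≈ 16 V

Thevenize the base divider: V_Th = V_CC·R_2/(R_1+R_2) = 21×3.9/85.9 = 0.953 V, R_Th = R_1‖R_2 = 3.72 kΩ.
Base-emitter loop: V_Th = I_B·R_Th + V_BE + (β+1)I_B·R_E, so I_B = (0.953 − 0.7) / (3.72 + 151×0.27) = 0.0057 mA.
I_C = β·I_B = 150×0.0057 = 0.854 mA, and I_E = (β+1)I_B = 0.86 mA.
V_CE = V_CC − I_C·R_C − I_E·R_E = 21 − 0.854×5.6 − 0.86×0.27 = 16 V.
V_CE = 16 V > 0.2 V confirms active-region operation.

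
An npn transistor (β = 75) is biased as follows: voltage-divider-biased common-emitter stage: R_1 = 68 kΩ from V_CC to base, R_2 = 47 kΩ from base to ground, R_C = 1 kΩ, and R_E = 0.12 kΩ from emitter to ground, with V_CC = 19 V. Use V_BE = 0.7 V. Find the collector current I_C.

Thevenize the base divider: V_Th = V_CC·R_2/(R_1+R_2) = 19×47/115 = 7.77 V, R_Th = R_1‖R_2 = 27.8 kΩ.
Base-emitter loop: V_Th = I_B·R_Th + V_BE + (β+1)I_B·R_E, so I_B = (7.77 − 0.7) / (27.8 + 76×0.12) = 0.191 mA.
I_C = β·I_B = 75×0.191 = 14.4 mA, and I_E = (β+1)I_B = 14.5 mA.
V_CE = V_CC − I_C·R_C − I_E·R_E = 19 − 14.4×1 − 14.5×0.12 = 2.9 V.
V_CE = 2.9 V > 0.2 V confirms active-region operation.

I_C ≈ 14 mA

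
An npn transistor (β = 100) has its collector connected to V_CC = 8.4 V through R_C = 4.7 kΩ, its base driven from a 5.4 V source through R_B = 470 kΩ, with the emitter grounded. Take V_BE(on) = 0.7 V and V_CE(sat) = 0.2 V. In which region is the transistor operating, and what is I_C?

active; I_C ≈ 1 mA

Assume active. Base-emitter loop: I_B = (V_BB − V_BE)/R_B = (5.4 − 0.7)/470 = 0.01 mA.
I_C = β·I_B = 100×0.01 = 1 mA.
V_CE = V_CC − I_C·R_C = 8.4 − 1×4.7 = 3.7 V > V_CE(sat), so the active-region assumption holds.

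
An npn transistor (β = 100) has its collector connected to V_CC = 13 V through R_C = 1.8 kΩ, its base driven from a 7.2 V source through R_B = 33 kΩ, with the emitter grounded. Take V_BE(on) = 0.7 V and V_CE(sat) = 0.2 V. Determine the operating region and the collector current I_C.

saturation; I_C ≈ 7.1 mA

Assume active: I_B = (7.2 − 0.7)/33 = 0.197 mA, giving I_C = β·I_B = 19.7 mA.
But then V_CE = 13 − 19.7×1.8 = -22.5 V < V_CE(sat) = 0.2 V — impossible in the active region.
So the transistor is saturated. With V_CE = 0.2 V, I_C = (V_CC − 0.2)/R_C = 12.8/1.8 = 7.11 mA.
Check: β·I_B = 19.7 mA > I_C = 7.11 mA, confirming saturation.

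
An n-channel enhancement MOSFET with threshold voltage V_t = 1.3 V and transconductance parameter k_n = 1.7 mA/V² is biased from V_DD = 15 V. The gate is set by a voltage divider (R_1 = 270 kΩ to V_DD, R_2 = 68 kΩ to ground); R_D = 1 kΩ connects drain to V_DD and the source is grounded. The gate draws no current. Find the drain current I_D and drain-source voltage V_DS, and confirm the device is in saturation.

I_D ≈ 2.5 mA, V_DS ≈ 12 V

V_G = V_DD·R_2/(R_1+R_2) = 15×68/338 = 3.02 V. With the source grounded, V_GS = V_G = 3.02 V.
Assume saturation: I_D = (k_n/2)(V_GS − V_t)² = (1.7/2)×(3.02 − 1.3)² = 0.85×1.72² = 2.51 mA.
V_DS = V_DD − I_D·R_D = 15 − 2.51×1 = 12.5 V.
Saturation requires V_DS ≥ V_GS − V_t = 1.72 V; 12.5 ≥ 1.72 ✓.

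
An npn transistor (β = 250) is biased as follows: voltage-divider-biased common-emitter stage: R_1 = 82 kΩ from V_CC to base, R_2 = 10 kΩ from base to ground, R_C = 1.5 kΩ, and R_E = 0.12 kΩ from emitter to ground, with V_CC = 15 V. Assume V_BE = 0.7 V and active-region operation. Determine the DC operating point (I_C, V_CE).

Thevenize the base divider: V_Th = V_CC·R_2/(R_1+R_2) = 15×10/92 = 1.63 V, R_Th = R_1‖R_2 = 8.91 kΩ.
Base-emitter loop: V_Th = I_B·R_Th + V_BE + (β+1)I_B·R_E, so I_B = (1.63 − 0.7) / (8.91 + 251×0.12) = 0.0238 mA.
I_C = β·I_B = 250×0.0238 = 5.96 mA, and I_E = (β+1)I_B = 5.98 mA.
V_CE = V_CC − I_C·R_C − I_E·R_E = 15 − 5.96×1.5 − 5.98×0.12 = 5.34 V.
V_CE = 5.34 V > 0.2 V confirms active-region operation.

I_C ≈ 6 mA, V_CE ≈ 5.3 V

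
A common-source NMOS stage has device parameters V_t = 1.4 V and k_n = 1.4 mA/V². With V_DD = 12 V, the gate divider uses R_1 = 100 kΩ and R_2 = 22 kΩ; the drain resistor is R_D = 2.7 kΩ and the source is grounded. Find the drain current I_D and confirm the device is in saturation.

V_G = V_DD·R_2/(R_1+R_2) = 12×22/122 = 2.16 V. With the source grounded, V_GS = V_G = 2.16 V.
Assume saturation: I_D = (k_n/2)(V_GS − V_t)² = (1.4/2)×(2.16 − 1.4)² = 0.7×0.764² = 0.409 mA.
V_DS = V_DD − I_D·R_D = 12 − 0.409×2.7 = 10.9 V.
Saturation requires V_DS ≥ V_GS − V_t = 0.764 V; 10.9 ≥ 0.764 ✓.

I_D ≈ 0.41 mA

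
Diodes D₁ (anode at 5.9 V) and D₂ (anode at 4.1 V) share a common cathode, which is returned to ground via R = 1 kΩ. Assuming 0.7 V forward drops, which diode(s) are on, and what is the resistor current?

Only D₁ conducts; I_R ≈ 5.2 mA

Assume both conduct. Then node N would need to be at both 5.9−0.7 = 5.2 V and 4.1−0.7 = 3.4 V, which is impossible.
Assume only D₁ conducts: V_N = 5.9 − 0.7 = 5.2 V, so I_R = 5.2/1 = 5.2 mA.
Check D₂: its anode-to-cathode voltage is 4.1 − 5.2 = -1.1 V < 0.7 V, so it is off. The assumption is consistent.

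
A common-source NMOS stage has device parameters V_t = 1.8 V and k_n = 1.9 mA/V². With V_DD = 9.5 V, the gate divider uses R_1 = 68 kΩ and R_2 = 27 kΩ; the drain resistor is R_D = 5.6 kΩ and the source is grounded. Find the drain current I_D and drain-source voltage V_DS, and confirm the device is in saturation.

V_G = V_DD·R_2/(R_1+R_2) = 9.5×27/95 = 2.7 V. With the source grounded, V_GS = V_G = 2.7 V.
Assume saturation: I_D = (k_n/2)(V_GS − V_t)² = (1.9/2)×(2.7 − 1.8)² = 0.95×0.9² = 0.77 mA.
V_DS = V_DD − I_D·R_D = 9.5 − 0.77×5.6 = 5.19 V.
Saturation requires V_DS ≥ V_GS − V_t = 0.9 V; 5.19 ≥ 0.9 ✓.

I_D ≈ 0.77 mA, V_DS ≈ 5.2 V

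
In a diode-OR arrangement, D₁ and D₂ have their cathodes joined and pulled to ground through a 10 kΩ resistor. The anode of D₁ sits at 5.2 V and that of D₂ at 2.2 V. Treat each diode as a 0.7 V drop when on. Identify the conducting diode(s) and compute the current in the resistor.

Only D₁ conducts; I_R ≈ 0.45 mA

Assume both conduct. Then node N would need to be at both 5.2−0.7 = 4.5 V and 2.2−0.7 = 1.5 V, which is impossible.
Assume only D₁ conducts: V_N = 5.2 − 0.7 = 4.5 V, so I_R = 4.5/10 = 0.45 mA.
Check D₂: its anode-to-cathode voltage is 2.2 − 4.5 = -2.3 V < 0.7 V, so it is off. The assumption is consistent.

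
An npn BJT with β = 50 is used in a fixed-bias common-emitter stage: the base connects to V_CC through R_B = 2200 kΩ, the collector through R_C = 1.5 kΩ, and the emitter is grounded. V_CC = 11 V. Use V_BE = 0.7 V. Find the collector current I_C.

Base loop: V_CC = I_B·R_B + V_BE, so I_B = (11 − 0.7)/2200 kΩ = 0.00468 mA.
In the active region I_C = β·I_B = 50 × 0.00468 = 0.234 mA.
Collector loop: V_CE = V_CC − I_C·R_C = 11 − 0.234×1.5 = 10.6 V.
Since V_CE = 10.6 V > V_CE(sat) ≈ 0.2 V, the transistor is in the active region as assumed.

I_C ≈ 0.23 mA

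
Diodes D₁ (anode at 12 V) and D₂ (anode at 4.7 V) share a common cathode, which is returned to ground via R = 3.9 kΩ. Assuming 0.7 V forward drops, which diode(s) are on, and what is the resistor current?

Assume both conduct. Then node N would need to be at both 12−0.7 = 11.3 V and 4.7−0.7 = 4 V, which is impossible.
Assume only D₁ conducts: V_N = 12 − 0.7 = 11.3 V, so I_R = 11.3/3.9 = 2.9 mA.
Check D₂: its anode-to-cathode voltage is 4.7 − 11.3 = -6.6 V < 0.7 V, so it is off. The assumption is consistent.

Only D₁ conducts; I_R ≈ 2.9 mA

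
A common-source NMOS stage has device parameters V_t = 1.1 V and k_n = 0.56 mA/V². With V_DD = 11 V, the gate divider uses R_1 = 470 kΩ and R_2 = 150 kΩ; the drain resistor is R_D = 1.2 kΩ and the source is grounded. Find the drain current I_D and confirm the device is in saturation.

V_G = V_DD·R_2/(R_1+R_2) = 11×150/620 = 2.66 V. With the source grounded, V_GS = V_G = 2.66 V.
Assume saturation: I_D = (k_n/2)(V_GS − V_t)² = (0.56/2)×(2.66 − 1.1)² = 0.28×1.56² = 0.683 mA.
V_DS = V_DD − I_D·R_D = 11 − 0.683×1.2 = 10.2 V.
Saturation requires V_DS ≥ V_GS − V_t = 1.56 V; 10.2 ≥ 1.56 ✓.

I_D ≈ 0.68 mA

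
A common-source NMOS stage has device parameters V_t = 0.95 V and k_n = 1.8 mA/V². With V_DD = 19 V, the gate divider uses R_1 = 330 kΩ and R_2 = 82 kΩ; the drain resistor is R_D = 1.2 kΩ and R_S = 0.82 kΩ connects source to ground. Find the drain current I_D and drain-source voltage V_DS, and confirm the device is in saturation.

I_D ≈ 1.8 mA, V_DS ≈ 15 V

V_G = V_DD·R_2/(R_1+R_2) = 19×82/412 = 3.78 V.
Assume saturation: I_D = (k_n/2)(V_GS − V_t)² with V_GS = V_G − I_D·R_S = 3.78 − 0.82·I_D.
Substituting gives 0.605·I_D² − 5.18·I_D + 7.22 = 0, with roots I_D = 1.75 or 6.81 mA.
The root I_D = 6.81 mA gives V_GS = -1.8 V ≤ V_t, so take I_D = 1.75 mA.
Then V_GS = 2.35 V and V_DS = V_DD − I_D(R_D+R_S) = 19 − 1.75×2.02 = 15.5 V.
Saturation requires V_DS ≥ V_GS − V_t = 1.4 V; 15.5 ≥ 1.4 ✓.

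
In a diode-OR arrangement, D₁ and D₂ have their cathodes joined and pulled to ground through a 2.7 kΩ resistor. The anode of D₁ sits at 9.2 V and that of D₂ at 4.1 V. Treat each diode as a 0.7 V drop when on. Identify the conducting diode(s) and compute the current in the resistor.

Only D₁ conducts; I_R ≈ 3.1 mA

Assume both conduct. Then node N would need to be at both 9.2−0.7 = 8.5 V and 4.1−0.7 = 3.4 V, which is impossible.
Assume only D₁ conducts: V_N = 9.2 − 0.7 = 8.5 V, so I_R = 8.5/2.7 = 3.15 mA.
Check D₂: its anode-to-cathode voltage is 4.1 − 8.5 = -4.4 V < 0.7 V, so it is off. The assumption is consistent.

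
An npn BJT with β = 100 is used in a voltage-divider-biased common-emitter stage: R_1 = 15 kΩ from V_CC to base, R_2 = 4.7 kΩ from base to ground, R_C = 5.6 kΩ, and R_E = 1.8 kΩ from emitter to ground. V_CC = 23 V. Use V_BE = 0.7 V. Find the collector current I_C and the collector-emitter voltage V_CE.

I_C ≈ 2.6 mA, V_CE ≈ 3.8 V

Thevenize the base divider: V_Th = V_CC·R_2/(R_1+R_2) = 23×4.7/19.7 = 5.49 V, R_Th = R_1‖R_2 = 3.58 kΩ.
Base-emitter loop: V_Th = I_B·R_Th + V_BE + (β+1)I_B·R_E, so I_B = (5.49 − 0.7) / (3.58 + 101×1.8) = 0.0258 mA.
I_C = β·I_B = 100×0.0258 = 2.58 mA, and I_E = (β+1)I_B = 2.61 mA.
V_CE = V_CC − I_C·R_C − I_E·R_E = 23 − 2.58×5.6 − 2.61×1.8 = 3.84 V.
V_CE = 3.84 V > 0.2 V confirms active-region operation.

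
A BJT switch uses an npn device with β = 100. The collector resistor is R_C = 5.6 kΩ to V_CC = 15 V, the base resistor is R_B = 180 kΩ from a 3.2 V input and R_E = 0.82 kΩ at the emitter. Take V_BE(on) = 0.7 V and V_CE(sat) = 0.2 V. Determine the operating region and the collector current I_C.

Assume active. Base-emitter loop: I_B = (V_BB − V_BE)/(R_B + (β+1)R_E) = (3.2 − 0.7)/(180 + 101×0.82) = 0.00951 mA.
I_C = β·I_B = 100×0.00951 = 0.951 mA.
V_CE = V_CC − I_C·R_C − I_E·R_E = 15 − 0.951×5.6 − 0.961×0.82 = 8.89 V > V_CE(sat), so the active-region assumption holds.

active; I_C ≈ 0.95 mA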